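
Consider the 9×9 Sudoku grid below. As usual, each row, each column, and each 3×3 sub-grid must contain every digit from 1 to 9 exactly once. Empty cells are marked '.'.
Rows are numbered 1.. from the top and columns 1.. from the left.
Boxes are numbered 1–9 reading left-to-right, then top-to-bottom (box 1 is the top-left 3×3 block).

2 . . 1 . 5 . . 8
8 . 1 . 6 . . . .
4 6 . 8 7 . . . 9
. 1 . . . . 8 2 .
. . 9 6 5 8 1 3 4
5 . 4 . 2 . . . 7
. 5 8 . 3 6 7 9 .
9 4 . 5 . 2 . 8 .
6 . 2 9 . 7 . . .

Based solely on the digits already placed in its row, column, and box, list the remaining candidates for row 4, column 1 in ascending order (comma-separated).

3,7

Row 4 already contains {1, 2, 8}.
Column 1 already contains {2, 4, 5, 6, 8, 9}.
Its 3×3 block (box 4) already contains {1, 4, 5, 9}.
Removing those from 1–9 leaves {3, 7} as the candidates for row 4, column 1.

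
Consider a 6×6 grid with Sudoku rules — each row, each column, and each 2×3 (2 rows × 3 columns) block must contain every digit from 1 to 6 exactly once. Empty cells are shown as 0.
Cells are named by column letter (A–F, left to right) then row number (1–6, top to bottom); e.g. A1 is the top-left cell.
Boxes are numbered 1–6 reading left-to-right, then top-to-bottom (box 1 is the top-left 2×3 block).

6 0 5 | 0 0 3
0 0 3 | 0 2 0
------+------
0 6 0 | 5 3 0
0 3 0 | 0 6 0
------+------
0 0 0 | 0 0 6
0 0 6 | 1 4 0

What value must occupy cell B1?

Cell B1 itself could take any of {1, 2, 4} by direct elimination.
Consider where 2 can go in row 1.
D1 is out (box 2 already has a 2).
E1 is out (column E already has a 2).
So the only cell in row 1 that can hold 2 is B1.
Therefore B1 = 2.

2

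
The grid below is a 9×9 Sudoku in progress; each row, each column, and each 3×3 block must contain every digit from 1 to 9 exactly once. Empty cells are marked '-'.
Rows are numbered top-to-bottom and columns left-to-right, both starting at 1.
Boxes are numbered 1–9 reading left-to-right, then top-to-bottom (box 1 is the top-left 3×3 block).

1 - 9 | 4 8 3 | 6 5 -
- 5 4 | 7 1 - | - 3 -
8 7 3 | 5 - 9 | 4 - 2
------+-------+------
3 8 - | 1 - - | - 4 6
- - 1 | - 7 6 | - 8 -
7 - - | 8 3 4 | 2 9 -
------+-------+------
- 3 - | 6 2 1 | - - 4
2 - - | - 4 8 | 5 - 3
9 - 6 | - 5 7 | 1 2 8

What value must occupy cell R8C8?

6

Cell R8C8 itself could take any of {6, 7} by direct elimination.
Consider where 6 can go in column 8.
R3C8 is out (box 3 already has a 6).
R7C8 is out (row 7 already has a 6).
So the only cell in column 8 that can hold 6 is R8C8.
Therefore R8C8 = 6.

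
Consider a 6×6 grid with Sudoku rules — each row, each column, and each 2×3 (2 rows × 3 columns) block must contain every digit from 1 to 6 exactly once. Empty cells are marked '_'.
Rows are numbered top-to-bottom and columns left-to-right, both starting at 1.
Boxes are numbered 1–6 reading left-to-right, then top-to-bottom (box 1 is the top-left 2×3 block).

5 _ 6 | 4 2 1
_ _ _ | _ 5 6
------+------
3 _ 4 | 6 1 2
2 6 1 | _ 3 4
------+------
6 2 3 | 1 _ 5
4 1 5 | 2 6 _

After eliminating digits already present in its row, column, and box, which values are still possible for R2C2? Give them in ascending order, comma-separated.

Row 2 already contains {5, 6}.
Column 2 already contains {1, 2, 6}.
Its 2×3 block (box 1) already contains {5, 6}.
Removing those from 1–6 leaves {3, 4} as the candidates for R2C2.

3,4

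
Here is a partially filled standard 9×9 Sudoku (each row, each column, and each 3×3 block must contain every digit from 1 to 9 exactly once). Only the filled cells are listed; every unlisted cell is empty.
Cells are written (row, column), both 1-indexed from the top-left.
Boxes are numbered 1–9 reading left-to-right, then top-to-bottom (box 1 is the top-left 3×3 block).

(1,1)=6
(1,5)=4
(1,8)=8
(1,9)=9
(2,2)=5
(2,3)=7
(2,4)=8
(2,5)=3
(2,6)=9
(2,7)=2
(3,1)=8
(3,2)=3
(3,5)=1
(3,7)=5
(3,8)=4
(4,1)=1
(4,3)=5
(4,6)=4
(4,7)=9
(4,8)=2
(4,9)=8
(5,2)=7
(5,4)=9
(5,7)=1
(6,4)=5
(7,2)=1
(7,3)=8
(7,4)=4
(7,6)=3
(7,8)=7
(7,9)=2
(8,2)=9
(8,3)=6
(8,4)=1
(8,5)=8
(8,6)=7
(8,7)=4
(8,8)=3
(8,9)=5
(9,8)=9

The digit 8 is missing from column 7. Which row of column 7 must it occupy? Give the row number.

9

Consider where 8 can go in column 7.
(1,7) is out (row 1 already has a 8).
(6,7) is out (box 6 already has a 8).
(7,7) is out (row 7 already has a 8).
So the only cell in column 7 that can hold 8 is (9,7).
That is row 9.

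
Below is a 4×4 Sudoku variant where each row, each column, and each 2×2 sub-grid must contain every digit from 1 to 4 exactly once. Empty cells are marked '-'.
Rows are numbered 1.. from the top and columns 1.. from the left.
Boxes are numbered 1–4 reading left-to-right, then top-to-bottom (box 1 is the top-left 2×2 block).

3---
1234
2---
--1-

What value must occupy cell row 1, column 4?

1

Cell row 1, column 4 itself could take any of {1, 2} by direct elimination.
Consider where 1 can go in row 1.
row 1, column 2 is out (box 1 already has a 1).
row 1, column 3 is out (column 3 already has a 1).
So the only cell in row 1 that can hold 1 is row 1, column 4.
Therefore row 1, column 4 = 1.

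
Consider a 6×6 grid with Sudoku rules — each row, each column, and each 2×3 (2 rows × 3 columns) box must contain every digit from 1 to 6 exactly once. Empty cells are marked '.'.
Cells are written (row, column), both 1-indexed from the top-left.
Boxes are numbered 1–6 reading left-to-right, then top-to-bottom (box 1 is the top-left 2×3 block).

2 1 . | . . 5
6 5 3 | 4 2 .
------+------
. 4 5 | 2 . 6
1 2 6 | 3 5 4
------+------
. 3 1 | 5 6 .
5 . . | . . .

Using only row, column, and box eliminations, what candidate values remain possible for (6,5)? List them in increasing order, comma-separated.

1,3,4

Row 6 already contains {5}.
Column 5 already contains {2, 5, 6}.
Its 2×3 block (box 6) already contains {5, 6}.
Removing those from 1–6 leaves {1, 3, 4} as the candidates for (6,5).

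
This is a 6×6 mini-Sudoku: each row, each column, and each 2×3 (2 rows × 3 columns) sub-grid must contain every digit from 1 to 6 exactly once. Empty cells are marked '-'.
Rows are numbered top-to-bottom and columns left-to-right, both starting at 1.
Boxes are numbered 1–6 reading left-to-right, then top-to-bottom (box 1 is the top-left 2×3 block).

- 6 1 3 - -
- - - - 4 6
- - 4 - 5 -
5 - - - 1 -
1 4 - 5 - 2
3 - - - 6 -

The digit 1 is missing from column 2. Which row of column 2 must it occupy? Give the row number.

3

Consider where 1 can go in column 2.
R2C2 is out (box 1 already has a 1).
R4C2 is out (row 4 already has a 1).
R6C2 is out (box 5 already has a 1).
So the only cell in column 2 that can hold 1 is R3C2.
That is row 3.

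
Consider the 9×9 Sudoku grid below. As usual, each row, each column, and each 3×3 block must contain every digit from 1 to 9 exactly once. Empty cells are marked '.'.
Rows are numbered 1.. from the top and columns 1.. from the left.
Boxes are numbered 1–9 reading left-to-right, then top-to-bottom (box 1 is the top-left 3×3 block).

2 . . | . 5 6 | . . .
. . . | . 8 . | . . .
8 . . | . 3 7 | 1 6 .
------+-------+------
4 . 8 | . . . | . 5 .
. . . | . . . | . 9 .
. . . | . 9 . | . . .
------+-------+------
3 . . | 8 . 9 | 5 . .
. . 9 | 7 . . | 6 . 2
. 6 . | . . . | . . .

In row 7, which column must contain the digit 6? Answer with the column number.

5

Consider where 6 can go in row 7.
row 7, column 2 is out (column 2 already has a 6).
row 7, column 3 is out (box 7 already has a 6).
row 7, column 8 is out (column 8 already has a 6).
row 7, column 9 is out (box 9 already has a 6).
So the only cell in row 7 that can hold 6 is row 7, column 5.
That is column 5.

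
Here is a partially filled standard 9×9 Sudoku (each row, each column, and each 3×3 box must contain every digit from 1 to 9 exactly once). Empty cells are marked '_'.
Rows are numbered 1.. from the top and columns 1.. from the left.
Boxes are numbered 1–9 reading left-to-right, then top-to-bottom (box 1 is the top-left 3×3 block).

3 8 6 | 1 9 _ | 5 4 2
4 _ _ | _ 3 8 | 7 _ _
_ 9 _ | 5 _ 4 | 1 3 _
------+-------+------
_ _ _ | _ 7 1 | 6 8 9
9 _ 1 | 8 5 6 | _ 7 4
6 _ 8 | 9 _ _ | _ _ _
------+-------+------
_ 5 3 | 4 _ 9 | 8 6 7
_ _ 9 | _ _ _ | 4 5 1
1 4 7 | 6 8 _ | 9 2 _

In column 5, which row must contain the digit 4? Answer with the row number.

Consider where 4 can go in column 5.
row 3, column 5 is out (row 3 already has a 4).
row 7, column 5 is out (row 7 already has a 4).
row 8, column 5 is out (row 8 already has a 4).
So the only cell in column 5 that can hold 4 is row 6, column 5.
That is row 6.

6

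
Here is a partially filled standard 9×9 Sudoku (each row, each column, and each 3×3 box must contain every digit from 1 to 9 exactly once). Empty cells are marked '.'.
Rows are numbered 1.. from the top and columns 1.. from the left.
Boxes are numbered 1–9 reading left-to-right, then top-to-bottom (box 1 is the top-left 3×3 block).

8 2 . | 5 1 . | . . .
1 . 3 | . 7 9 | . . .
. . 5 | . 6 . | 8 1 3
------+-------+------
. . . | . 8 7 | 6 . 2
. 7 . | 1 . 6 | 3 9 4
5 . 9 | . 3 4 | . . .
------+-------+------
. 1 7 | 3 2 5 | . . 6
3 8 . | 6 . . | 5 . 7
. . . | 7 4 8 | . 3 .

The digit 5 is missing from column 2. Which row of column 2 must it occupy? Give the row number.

Consider where 5 can go in column 2.
row 2, column 2 is out (box 1 already has a 5).
row 3, column 2 is out (row 3 already has a 5).
row 4, column 2 is out (box 4 already has a 5).
row 6, column 2 is out (row 6 already has a 5).
So the only cell in column 2 that can hold 5 is row 9, column 2.
That is row 9.

9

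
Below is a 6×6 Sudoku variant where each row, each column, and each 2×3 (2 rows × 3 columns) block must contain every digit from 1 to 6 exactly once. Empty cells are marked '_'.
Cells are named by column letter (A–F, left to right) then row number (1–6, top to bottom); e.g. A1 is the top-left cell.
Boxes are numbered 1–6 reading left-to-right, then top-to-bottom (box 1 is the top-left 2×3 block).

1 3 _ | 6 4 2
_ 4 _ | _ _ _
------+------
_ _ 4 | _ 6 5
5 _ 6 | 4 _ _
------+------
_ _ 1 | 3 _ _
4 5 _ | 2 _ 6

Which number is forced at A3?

Cell A3 itself could take any of {2, 3} by direct elimination.
Consider where 3 can go in row 3.
B3 is out (column B already has a 3).
D3 is out (column D already has a 3).
So the only cell in row 3 that can hold 3 is A3.
Therefore A3 = 3.

3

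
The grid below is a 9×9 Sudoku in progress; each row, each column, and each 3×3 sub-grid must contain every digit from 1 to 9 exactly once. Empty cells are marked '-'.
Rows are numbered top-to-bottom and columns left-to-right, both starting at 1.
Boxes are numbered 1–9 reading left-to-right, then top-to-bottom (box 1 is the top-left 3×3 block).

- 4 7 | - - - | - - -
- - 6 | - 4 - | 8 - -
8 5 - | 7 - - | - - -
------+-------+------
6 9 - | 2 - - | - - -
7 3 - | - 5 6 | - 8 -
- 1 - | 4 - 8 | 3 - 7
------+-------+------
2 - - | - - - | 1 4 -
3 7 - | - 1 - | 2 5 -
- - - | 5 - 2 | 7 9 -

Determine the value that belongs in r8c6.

4

Cell r8c6 itself could take any of {4, 9} by direct elimination.
Consider where 4 can go in column 6.
r1c6 is out (row 1 already has a 4).
r2c6 is out (row 2 already has a 4).
r3c6 is out (box 2 already has a 4).
r4c6 is out (box 5 already has a 4).
r7c6 is out (row 7 already has a 4).
So the only cell in column 6 that can hold 4 is r8c6.
Therefore r8c6 = 4.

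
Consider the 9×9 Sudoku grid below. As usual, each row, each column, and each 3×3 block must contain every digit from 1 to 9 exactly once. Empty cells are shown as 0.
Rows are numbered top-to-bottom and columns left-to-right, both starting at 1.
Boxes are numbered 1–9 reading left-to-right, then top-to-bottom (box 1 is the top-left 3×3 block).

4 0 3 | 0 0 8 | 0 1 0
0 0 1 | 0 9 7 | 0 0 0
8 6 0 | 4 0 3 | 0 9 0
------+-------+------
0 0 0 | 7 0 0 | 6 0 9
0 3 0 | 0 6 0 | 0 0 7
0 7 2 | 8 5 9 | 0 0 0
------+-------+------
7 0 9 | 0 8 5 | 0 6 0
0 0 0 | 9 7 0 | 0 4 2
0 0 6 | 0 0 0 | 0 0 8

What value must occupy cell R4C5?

Cell R4C5 itself could take any of {1, 2, 3, 4} by direct elimination.
Consider where 3 can go in box 5.
R4C6 is out (column 6 already has a 3).
R5C4 is out (row 5 already has a 3).
R5C6 is out (row 5 already has a 3).
So the only cell in box 5 that can hold 3 is R4C5.
Therefore R4C5 = 3.

3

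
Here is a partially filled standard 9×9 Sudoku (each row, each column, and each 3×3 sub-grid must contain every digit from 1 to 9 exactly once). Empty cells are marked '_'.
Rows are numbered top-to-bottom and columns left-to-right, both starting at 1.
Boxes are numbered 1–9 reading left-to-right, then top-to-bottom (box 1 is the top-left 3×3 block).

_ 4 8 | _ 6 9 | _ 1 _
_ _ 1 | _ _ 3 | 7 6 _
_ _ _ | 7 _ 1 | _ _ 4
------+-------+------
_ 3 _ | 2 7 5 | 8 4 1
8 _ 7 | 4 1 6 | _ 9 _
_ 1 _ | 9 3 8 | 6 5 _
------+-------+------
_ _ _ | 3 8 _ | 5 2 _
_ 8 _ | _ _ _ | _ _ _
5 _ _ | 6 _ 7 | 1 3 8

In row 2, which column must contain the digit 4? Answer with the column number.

Consider where 4 can go in row 2.
R2C1 is out (box 1 already has a 4).
R2C2 is out (column 2 already has a 4).
R2C4 is out (column 4 already has a 4).
R2C9 is out (column 9 already has a 4).
So the only cell in row 2 that can hold 4 is R2C5.
That is column 5.

5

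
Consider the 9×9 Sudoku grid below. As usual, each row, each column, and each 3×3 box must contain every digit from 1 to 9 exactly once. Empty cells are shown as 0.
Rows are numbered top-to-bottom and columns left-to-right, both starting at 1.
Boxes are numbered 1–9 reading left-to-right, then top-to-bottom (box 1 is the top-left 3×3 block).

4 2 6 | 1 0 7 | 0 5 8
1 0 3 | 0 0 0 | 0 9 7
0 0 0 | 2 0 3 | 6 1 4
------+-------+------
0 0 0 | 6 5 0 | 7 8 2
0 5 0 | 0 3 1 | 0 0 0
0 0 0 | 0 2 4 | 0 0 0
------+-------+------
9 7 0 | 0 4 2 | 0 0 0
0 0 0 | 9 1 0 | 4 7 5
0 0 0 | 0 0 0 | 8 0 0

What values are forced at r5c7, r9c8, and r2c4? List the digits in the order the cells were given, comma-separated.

For r5c7:
  Row 5 already contains {1, 3, 5}.
  Column 7 already contains {4, 6, 7, 8}.
  Its 3×3 block (box 6) already contains {2, 7, 8}.
  The only value from 1–9 not eliminated is 9, so r5c7 = 9.
For r9c8:
  Consider where 2 can go in box 9.
  r7c7 is out (row 7 already has a 2).
  r7c8 is out (row 7 already has a 2).
  r7c9 is out (row 7 already has a 2).
  r9c9 is out (column 9 already has a 2).
  So the only cell in box 9 that can hold 2 is r9c8.
  So r9c8 = 2.
For r2c4:
  Consider where 4 can go in column 4.
  r5c4 is out (box 5 already has a 4).
  r6c4 is out (row 6 already has a 4).
  r7c4 is out (row 7 already has a 4).
  r9c4 is out (box 8 already has a 4).
  So the only cell in column 4 that can hold 4 is r2c4.
  So r2c4 = 4.

9,2,4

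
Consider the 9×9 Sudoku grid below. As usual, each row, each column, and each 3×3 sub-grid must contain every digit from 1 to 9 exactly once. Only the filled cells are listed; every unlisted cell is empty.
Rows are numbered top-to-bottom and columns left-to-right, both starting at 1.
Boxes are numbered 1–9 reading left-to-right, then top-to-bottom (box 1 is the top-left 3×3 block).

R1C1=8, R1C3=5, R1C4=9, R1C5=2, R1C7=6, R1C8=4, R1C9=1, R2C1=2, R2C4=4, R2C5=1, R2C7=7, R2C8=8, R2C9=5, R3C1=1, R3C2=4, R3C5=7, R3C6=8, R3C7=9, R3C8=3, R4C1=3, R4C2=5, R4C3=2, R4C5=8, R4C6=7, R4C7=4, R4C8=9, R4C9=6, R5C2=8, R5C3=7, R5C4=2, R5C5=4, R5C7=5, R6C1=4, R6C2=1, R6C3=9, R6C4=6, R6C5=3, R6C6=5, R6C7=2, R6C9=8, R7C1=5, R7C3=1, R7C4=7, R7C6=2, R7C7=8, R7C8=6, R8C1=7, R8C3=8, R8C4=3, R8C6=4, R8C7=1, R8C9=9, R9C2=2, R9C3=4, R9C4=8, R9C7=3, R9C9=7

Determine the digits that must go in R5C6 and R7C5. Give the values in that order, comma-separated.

For R5C6:
  Consider where 9 can go in row 5.
  R5C1 is out (box 4 already has a 9).
  R5C8 is out (column 8 already has a 9).
  R5C9 is out (column 9 already has a 9).
  So the only cell in row 5 that can hold 9 is R5C6.
  So R5C6 = 9.
For R7C5:
  Row 7 already contains {1, 2, 5, 6, 7, 8}.
  Column 5 already contains {1, 2, 3, 4, 7, 8}.
  Its 3×3 block (box 8) already contains {2, 3, 4, 7, 8}.
  The only value from 1–9 not eliminated is 9, so R7C5 = 9.

9,9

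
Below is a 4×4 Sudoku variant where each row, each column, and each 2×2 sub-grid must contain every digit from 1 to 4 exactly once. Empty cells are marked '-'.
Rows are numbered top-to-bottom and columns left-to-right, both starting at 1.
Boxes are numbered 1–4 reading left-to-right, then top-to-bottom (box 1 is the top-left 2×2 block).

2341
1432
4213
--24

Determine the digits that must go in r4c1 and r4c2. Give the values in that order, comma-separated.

3,1

For r4c1:
  Row 4 already contains {2, 4}.
  Column 1 already contains {1, 2, 4}.
  Its 2×2 block (box 3) already contains {2, 4}.
  The only value from 1–4 not eliminated is 3, so r4c1 = 3.
For r4c2:
  Row 4 already contains {2, 4}.
  Column 2 already contains {2, 3, 4}.
  Its 2×2 block (box 3) already contains {2, 4}.
  The only value from 1–4 not eliminated is 1, so r4c2 = 1.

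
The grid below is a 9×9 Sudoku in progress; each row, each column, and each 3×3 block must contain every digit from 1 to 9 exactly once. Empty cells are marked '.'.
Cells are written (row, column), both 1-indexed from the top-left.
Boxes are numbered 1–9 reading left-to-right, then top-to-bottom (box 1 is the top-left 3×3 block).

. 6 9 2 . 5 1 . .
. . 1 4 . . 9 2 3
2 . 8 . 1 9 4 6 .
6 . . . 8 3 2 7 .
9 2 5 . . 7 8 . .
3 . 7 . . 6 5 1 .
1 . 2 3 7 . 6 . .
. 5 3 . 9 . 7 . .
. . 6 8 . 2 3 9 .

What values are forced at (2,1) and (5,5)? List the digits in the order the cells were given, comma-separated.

For (2,1):
  Consider where 5 can go in box 1.
  (1,1) is out (row 1 already has a 5).
  (2,2) is out (column 2 already has a 5).
  (3,2) is out (column 2 already has a 5).
  So the only cell in box 1 that can hold 5 is (2,1).
  So (2,1) = 5.
For (5,5):
  Row 5 already contains {2, 5, 7, 8, 9}.
  Column 5 already contains {1, 7, 8, 9}.
  Its 3×3 block (box 5) already contains {3, 6, 7, 8}.
  The only value from 1–9 not eliminated is 4, so (5,5) = 4.

5,4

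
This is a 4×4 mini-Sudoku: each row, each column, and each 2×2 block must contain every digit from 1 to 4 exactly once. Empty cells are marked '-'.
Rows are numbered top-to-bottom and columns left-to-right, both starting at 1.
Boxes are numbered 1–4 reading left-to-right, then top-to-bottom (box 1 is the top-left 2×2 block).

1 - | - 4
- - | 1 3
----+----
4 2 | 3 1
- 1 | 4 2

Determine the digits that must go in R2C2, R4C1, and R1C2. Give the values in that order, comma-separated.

For R2C2:
  Row 2 already contains {1, 3}.
  Column 2 already contains {1, 2}.
  Its 2×2 block (box 1) already contains {1}.
  The only value from 1–4 not eliminated is 4, so R2C2 = 4.
For R4C1:
  Row 4 already contains {1, 2, 4}.
  Column 1 already contains {1, 4}.
  Its 2×2 block (box 3) already contains {1, 2, 4}.
  The only value from 1–4 not eliminated is 3, so R4C1 = 3.
For R1C2:
  Row 1 already contains {1, 4}.
  Column 2 already contains {1, 2}.
  Its 2×2 block (box 1) already contains {1}.
  The only value from 1–4 not eliminated is 3, so R1C2 = 3.

4,3,3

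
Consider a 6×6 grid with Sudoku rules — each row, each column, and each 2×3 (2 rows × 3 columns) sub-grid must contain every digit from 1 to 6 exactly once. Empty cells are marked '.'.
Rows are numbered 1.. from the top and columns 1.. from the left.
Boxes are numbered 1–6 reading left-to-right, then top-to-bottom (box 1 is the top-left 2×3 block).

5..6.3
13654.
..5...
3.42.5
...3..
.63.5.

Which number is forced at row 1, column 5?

Cell row 1, column 5 itself could take any of {1, 2} by direct elimination.
Consider where 1 can go in box 2.
row 2, column 6 is out (row 2 already has a 1).
So the only cell in box 2 that can hold 1 is row 1, column 5.
Therefore row 1, column 5 = 1.

1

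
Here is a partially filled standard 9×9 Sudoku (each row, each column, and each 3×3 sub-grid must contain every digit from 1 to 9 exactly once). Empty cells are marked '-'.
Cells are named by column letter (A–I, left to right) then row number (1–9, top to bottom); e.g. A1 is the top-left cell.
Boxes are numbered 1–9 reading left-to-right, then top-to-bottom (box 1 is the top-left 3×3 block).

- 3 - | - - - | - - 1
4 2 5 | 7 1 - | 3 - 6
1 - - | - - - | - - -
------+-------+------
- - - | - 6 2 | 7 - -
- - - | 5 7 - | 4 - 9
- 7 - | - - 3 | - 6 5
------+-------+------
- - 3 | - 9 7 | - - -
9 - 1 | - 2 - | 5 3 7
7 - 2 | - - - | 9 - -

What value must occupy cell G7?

Cell G7 itself could take any of {1, 2, 6, 8} by direct elimination.
Consider where 6 can go in column G.
G1 is out (box 3 already has a 6).
G3 is out (box 3 already has a 6).
G6 is out (row 6 already has a 6).
So the only cell in column G that can hold 6 is G7.
Therefore G7 = 6.

6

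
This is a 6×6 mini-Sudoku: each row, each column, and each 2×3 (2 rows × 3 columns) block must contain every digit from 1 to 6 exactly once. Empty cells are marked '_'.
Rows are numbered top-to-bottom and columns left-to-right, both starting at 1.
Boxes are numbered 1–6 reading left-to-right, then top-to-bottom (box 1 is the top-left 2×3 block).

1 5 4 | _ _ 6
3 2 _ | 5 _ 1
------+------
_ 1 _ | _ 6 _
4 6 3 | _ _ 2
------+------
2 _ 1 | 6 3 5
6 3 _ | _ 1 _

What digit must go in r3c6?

3

Cell r3c6 itself could take any of {3, 4} by direct elimination.
Consider where 3 can go in column 6.
r6c6 is out (row 6 already has a 3).
So the only cell in column 6 that can hold 3 is r3c6.
Therefore r3c6 = 3.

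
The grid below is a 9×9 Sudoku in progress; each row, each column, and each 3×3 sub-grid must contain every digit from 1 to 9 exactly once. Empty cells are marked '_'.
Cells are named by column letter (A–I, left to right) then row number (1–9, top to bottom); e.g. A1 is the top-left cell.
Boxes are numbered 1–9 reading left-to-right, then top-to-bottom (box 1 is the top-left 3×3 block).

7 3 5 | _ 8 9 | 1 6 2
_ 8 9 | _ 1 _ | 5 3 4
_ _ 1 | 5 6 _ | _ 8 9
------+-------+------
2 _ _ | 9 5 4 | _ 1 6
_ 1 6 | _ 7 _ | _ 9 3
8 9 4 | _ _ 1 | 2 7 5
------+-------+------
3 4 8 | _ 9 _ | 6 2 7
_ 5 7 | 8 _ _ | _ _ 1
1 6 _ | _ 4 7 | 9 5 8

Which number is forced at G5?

4

Cell G5 itself could take any of {4, 8} by direct elimination.
Consider where 4 can go in row 5.
A5 is out (box 4 already has a 4).
D5 is out (box 5 already has a 4).
F5 is out (column F already has a 4).
So the only cell in row 5 that can hold 4 is G5.
Therefore G5 = 4.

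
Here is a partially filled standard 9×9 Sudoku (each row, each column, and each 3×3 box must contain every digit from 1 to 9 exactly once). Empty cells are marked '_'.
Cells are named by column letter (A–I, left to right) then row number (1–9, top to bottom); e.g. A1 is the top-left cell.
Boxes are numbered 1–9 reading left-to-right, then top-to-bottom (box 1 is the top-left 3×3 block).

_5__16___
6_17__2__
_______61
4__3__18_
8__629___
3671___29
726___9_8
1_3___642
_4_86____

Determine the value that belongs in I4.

Cell I4 itself could take any of {5, 6, 7} by direct elimination.
Consider where 6 can go in row 4.
B4 is out (column B already has a 6).
C4 is out (column C already has a 6).
E4 is out (column E already has a 6).
F4 is out (column F already has a 6).
So the only cell in row 4 that can hold 6 is I4.
Therefore I4 = 6.

6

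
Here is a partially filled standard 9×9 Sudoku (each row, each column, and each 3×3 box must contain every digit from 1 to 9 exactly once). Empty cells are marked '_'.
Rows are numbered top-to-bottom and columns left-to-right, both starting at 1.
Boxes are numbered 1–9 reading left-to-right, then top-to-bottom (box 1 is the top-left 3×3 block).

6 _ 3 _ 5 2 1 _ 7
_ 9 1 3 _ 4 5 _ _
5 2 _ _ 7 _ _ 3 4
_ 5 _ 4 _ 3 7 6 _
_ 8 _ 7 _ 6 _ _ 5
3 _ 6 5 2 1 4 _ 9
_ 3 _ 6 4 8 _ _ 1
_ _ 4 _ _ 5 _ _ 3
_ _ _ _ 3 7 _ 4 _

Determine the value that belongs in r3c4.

Cell r3c4 itself could take any of {1, 8, 9} by direct elimination.
Consider where 1 can go in row 3.
r3c3 is out (column 3 already has a 1).
r3c6 is out (column 6 already has a 1).
r3c7 is out (column 7 already has a 1).
So the only cell in row 3 that can hold 1 is r3c4.
Therefore r3c4 = 1.

1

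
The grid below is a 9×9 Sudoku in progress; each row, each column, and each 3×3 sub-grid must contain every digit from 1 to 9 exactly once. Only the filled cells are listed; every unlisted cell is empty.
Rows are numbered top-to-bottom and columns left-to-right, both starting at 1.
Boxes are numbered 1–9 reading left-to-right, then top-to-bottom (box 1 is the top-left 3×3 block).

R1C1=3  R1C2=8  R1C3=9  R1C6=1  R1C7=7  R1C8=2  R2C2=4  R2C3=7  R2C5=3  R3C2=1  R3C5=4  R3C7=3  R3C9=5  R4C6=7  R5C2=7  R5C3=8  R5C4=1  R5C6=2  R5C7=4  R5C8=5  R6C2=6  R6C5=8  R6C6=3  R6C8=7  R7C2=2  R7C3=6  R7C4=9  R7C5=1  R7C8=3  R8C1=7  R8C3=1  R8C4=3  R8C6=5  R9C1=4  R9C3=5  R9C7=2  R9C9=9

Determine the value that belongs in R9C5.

7

Cell R9C5 itself could take any of {6, 7} by direct elimination.
Consider where 7 can go in column 5.
R1C5 is out (row 1 already has a 7).
R4C5 is out (row 4 already has a 7).
R5C5 is out (row 5 already has a 7).
R8C5 is out (row 8 already has a 7).
So the only cell in column 5 that can hold 7 is R9C5.
Therefore R9C5 = 7.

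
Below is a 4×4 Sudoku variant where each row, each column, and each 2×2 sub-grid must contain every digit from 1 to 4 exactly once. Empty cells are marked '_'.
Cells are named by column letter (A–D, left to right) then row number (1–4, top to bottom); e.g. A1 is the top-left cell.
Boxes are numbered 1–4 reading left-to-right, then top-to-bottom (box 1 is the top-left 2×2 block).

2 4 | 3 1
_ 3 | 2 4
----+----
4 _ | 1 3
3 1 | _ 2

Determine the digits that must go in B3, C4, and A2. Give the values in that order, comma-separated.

2,4,1

For B3:
  Row 3 already contains {1, 3, 4}.
  Column B already contains {1, 3, 4}.
  Its 2×2 block (box 3) already contains {1, 3, 4}.
  The only value from 1–4 not eliminated is 2, so B3 = 2.
For C4:
  Row 4 already contains {1, 2, 3}.
  Column C already contains {1, 2, 3}.
  Its 2×2 block (box 4) already contains {1, 2, 3}.
  The only value from 1–4 not eliminated is 4, so C4 = 4.
For A2:
  Row 2 already contains {2, 3, 4}.
  Column A already contains {2, 3, 4}.
  Its 2×2 block (box 1) already contains {2, 3, 4}.
  The only value from 1–4 not eliminated is 1, so A2 = 1.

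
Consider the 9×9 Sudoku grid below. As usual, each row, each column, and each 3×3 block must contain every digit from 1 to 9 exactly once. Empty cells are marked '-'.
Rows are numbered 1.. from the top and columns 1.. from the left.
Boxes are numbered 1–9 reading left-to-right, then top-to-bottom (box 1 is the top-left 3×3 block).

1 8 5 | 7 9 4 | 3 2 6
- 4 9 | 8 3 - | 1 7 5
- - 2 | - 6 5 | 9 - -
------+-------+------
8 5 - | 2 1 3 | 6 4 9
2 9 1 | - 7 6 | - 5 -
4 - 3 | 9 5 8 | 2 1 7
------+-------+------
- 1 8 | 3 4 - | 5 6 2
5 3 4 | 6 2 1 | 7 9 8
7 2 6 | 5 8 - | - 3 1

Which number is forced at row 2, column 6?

2

Row 2 already contains {1, 3, 4, 5, 7, 8, 9}.
Column 6 already contains {1, 3, 4, 5, 6, 8}.
Its 3×3 block (box 2) already contains {3, 4, 5, 6, 7, 8, 9}.
The only value from 1–9 not eliminated is 2, so row 2, column 6 = 2.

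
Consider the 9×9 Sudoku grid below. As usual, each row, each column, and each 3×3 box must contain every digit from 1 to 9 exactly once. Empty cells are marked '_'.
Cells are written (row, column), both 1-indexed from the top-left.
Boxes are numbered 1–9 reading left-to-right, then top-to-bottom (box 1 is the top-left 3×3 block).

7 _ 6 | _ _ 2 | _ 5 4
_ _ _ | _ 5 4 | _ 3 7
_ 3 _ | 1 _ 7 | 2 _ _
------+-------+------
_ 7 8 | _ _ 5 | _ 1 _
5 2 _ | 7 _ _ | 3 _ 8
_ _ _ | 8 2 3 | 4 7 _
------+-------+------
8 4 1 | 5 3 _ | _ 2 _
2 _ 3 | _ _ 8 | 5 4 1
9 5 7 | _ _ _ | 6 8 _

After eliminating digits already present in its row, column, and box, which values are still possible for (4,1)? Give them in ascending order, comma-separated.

3,4,6

Row 4 already contains {1, 5, 7, 8}.
Column 1 already contains {2, 5, 7, 8, 9}.
Its 3×3 block (box 4) already contains {2, 5, 7, 8}.
Removing those from 1–9 leaves {3, 4, 6} as the candidates for (4,1).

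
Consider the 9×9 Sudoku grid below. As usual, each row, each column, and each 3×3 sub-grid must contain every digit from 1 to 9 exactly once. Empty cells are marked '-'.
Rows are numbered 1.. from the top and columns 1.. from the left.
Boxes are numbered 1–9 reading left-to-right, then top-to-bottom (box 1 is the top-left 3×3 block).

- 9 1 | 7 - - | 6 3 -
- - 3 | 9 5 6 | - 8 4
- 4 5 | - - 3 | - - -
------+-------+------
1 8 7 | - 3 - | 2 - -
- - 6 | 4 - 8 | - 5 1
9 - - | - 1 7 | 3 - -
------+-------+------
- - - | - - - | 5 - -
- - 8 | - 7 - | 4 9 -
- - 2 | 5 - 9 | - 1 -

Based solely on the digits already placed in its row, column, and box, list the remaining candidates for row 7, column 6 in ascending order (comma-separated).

1,2,4

Row 7 already contains {5}.
Column 6 already contains {3, 6, 7, 8, 9}.
Its 3×3 block (box 8) already contains {5, 7, 9}.
Removing those from 1–9 leaves {1, 2, 4} as the candidates for row 7, column 6.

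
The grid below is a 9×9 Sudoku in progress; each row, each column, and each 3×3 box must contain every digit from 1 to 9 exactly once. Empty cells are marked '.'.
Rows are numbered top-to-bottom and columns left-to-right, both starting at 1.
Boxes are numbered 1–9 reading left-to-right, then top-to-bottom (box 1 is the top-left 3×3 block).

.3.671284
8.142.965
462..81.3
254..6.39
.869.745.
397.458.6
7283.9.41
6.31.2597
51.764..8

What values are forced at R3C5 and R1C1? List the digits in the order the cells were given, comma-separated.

For R3C5:
  Consider where 9 can go in row 3.
  R3C4 is out (column 4 already has a 9).
  R3C8 is out (column 8 already has a 9).
  So the only cell in row 3 that can hold 9 is R3C5.
  So R3C5 = 9.
For R1C1:
  Row 1 already contains {1, 2, 3, 4, 6, 7, 8}.
  Column 1 already contains {2, 3, 4, 5, 6, 7, 8}.
  Its 3×3 block (box 1) already contains {1, 2, 3, 4, 6, 8}.
  The only value from 1–9 not eliminated is 9, so R1C1 = 9.

9,9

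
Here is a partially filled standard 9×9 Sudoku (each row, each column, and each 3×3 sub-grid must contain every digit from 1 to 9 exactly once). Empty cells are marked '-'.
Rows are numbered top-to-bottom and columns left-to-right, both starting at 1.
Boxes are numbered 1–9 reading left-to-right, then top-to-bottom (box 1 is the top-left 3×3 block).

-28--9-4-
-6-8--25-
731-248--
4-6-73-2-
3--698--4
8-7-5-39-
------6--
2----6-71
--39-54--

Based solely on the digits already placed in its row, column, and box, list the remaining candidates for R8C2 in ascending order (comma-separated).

4,5,8,9

Row 8 already contains {1, 2, 6, 7}.
Column 2 already contains {2, 3, 6}.
Its 3×3 block (box 7) already contains {2, 3}.
Removing those from 1–9 leaves {4, 5, 8, 9} as the candidates for R8C2.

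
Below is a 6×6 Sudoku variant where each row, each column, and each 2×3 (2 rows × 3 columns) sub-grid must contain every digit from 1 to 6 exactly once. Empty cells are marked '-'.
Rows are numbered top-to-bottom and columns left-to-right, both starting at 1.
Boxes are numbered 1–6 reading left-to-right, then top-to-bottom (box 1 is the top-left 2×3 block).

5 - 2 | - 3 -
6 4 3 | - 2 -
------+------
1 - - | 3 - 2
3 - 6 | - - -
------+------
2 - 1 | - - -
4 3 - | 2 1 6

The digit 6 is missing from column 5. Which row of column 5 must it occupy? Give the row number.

3

Consider where 6 can go in column 5.
R4C5 is out (row 4 already has a 6).
R5C5 is out (box 6 already has a 6).
So the only cell in column 5 that can hold 6 is R3C5.
That is row 3.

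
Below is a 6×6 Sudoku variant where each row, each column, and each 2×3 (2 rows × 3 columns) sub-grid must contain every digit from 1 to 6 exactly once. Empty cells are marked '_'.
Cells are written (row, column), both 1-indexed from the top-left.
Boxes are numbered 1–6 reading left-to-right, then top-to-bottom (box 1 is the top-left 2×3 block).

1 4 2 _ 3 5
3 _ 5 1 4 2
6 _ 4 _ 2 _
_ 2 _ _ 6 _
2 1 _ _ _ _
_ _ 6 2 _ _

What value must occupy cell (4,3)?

Cell (4,3) itself could take any of {1, 3} by direct elimination.
Consider where 1 can go in box 3.
(3,2) is out (column 2 already has a 1).
(4,1) is out (column 1 already has a 1).
So the only cell in box 3 that can hold 1 is (4,3).
Therefore (4,3) = 1.

1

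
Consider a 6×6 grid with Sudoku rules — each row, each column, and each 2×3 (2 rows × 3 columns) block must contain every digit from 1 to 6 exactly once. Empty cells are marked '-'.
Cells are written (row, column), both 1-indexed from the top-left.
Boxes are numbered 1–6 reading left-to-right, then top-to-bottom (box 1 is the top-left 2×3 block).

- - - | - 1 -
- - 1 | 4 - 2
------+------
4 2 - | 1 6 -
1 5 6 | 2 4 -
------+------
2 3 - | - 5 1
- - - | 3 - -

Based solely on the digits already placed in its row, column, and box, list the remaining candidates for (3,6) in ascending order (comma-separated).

3,5

Row 3 already contains {1, 2, 4, 6}.
Column 6 already contains {1, 2}.
Its 2×3 block (box 4) already contains {1, 2, 4, 6}.
Removing those from 1–6 leaves {3, 5} as the candidates for (3,6).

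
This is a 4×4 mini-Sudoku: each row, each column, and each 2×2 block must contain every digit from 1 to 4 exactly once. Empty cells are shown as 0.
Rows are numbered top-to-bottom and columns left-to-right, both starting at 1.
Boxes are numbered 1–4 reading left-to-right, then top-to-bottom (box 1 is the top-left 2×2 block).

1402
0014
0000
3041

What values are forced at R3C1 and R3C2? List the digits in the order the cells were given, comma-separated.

4,1

For R3C1:
  Consider where 4 can go in column 1.
  R2C1 is out (row 2 already has a 4).
  So the only cell in column 1 that can hold 4 is R3C1.
  So R3C1 = 4.
For R3C2:
  Consider where 1 can go in column 2.
  R2C2 is out (row 2 already has a 1).
  R4C2 is out (row 4 already has a 1).
  So the only cell in column 2 that can hold 1 is R3C2.
  So R3C2 = 1.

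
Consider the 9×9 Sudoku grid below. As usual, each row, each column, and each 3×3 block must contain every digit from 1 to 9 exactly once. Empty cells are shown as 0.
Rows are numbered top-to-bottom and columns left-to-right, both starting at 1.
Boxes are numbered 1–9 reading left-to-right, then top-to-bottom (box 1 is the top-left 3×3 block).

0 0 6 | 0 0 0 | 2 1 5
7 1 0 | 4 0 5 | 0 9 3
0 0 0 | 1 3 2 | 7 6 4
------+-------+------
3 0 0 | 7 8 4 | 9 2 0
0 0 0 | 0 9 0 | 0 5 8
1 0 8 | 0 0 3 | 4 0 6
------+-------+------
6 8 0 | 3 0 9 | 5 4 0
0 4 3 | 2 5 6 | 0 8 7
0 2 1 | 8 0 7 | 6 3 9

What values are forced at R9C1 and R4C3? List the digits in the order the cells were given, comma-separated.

For R9C1:
  Row 9 already contains {1, 2, 3, 6, 7, 8, 9}.
  Column 1 already contains {1, 3, 6, 7}.
  Its 3×3 block (box 7) already contains {1, 2, 3, 4, 6, 8}.
  The only value from 1–9 not eliminated is 5, so R9C1 = 5.
For R4C3:
  Row 4 already contains {2, 3, 4, 7, 8, 9}.
  Column 3 already contains {1, 3, 6, 8}.
  Its 3×3 block (box 4) already contains {1, 3, 8}.
  The only value from 1–9 not eliminated is 5, so R4C3 = 5.

5,5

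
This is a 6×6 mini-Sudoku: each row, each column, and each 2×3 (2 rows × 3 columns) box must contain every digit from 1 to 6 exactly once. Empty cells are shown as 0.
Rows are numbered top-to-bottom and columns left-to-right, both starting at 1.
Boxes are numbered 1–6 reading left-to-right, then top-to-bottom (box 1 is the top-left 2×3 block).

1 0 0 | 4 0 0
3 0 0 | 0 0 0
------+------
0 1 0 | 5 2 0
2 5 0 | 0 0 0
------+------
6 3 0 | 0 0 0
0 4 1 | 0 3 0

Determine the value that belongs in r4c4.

3

Cell r4c4 itself could take any of {1, 3, 6} by direct elimination.
Consider where 3 can go in column 4.
r2c4 is out (row 2 already has a 3).
r5c4 is out (row 5 already has a 3).
r6c4 is out (row 6 already has a 3).
So the only cell in column 4 that can hold 3 is r4c4.
Therefore r4c4 = 3.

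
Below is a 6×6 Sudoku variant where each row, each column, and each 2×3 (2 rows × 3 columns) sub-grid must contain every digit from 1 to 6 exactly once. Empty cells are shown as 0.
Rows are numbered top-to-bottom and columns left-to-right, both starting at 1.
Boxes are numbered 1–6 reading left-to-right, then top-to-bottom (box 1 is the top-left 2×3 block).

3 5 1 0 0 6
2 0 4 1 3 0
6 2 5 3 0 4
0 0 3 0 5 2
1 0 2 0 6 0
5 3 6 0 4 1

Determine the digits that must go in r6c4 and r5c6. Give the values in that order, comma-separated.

For r6c4:
  Row 6 already contains {1, 3, 4, 5, 6}.
  Column 4 already contains {1, 3}.
  Its 2×3 block (box 6) already contains {1, 4, 6}.
  The only value from 1–6 not eliminated is 2, so r6c4 = 2.
For r5c6:
  Consider where 3 can go in column 6.
  r2c6 is out (row 2 already has a 3).
  So the only cell in column 6 that can hold 3 is r5c6.
  So r5c6 = 3.

2,3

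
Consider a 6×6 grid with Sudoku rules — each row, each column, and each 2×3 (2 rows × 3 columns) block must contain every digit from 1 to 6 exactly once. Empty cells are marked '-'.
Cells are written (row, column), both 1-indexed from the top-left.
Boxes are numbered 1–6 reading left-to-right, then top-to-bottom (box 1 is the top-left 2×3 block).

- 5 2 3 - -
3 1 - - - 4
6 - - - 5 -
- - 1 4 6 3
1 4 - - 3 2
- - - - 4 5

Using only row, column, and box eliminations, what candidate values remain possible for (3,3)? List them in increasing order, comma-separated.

Row 3 already contains {5, 6}.
Column 3 already contains {1, 2}.
Its 2×3 block (box 3) already contains {1, 6}.
Removing those from 1–6 leaves {3, 4} as the candidates for (3,3).

3,4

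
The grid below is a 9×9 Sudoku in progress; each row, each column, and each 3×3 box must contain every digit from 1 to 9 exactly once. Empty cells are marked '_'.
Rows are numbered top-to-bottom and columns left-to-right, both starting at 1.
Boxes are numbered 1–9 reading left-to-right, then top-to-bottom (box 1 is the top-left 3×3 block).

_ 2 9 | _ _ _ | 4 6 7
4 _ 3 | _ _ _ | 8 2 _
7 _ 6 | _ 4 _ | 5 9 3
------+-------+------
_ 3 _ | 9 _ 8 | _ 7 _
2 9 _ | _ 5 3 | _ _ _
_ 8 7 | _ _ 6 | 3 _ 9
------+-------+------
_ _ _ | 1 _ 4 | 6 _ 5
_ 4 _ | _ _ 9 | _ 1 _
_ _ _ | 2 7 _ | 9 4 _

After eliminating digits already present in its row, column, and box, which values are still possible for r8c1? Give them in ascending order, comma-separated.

3,5,6,8

Row 8 already contains {1, 4, 9}.
Column 1 already contains {2, 4, 7}.
Its 3×3 block (box 7) already contains {4}.
Removing those from 1–9 leaves {3, 5, 6, 8} as the candidates for r8c1.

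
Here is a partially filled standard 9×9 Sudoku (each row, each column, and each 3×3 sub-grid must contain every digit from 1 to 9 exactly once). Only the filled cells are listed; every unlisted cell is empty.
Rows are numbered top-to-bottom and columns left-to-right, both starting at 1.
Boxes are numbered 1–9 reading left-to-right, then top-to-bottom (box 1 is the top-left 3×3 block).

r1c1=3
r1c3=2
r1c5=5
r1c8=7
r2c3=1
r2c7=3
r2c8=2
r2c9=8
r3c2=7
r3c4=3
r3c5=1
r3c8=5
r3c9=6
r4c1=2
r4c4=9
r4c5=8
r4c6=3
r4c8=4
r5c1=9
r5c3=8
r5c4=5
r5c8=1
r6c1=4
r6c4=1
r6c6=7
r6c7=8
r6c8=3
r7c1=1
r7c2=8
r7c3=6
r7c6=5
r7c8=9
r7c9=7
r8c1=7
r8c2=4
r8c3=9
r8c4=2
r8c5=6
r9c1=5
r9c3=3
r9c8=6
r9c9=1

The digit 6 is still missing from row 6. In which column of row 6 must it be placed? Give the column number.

Consider where 6 can go in row 6.
r6c3 is out (column 3 already has a 6).
r6c5 is out (column 5 already has a 6).
r6c9 is out (column 9 already has a 6).
So the only cell in row 6 that can hold 6 is r6c2.
That is column 2.

2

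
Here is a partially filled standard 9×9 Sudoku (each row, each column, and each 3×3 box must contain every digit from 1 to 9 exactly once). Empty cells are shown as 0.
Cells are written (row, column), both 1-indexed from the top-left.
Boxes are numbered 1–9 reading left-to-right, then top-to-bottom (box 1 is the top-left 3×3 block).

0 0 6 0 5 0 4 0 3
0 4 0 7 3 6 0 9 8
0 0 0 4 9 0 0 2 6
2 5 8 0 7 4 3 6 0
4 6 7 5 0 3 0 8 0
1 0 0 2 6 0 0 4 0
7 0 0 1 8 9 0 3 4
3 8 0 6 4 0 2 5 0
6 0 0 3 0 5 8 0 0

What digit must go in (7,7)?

Row 7 already contains {1, 3, 4, 7, 8, 9}.
Column 7 already contains {2, 3, 4, 8}.
Its 3×3 block (box 9) already contains {2, 3, 4, 5, 8}.
The only value from 1–9 not eliminated is 6, so (7,7) = 6.

6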